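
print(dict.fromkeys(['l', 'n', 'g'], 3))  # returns {'l': 3, 'n': 3, 'g': 3}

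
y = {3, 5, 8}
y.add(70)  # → {3, 5, 8, 70}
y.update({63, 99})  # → {3, 5, 8, 63, 70, 99}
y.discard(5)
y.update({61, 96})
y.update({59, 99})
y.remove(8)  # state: {3, 59, 61, 63, 70, 96, 99}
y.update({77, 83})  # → {3, 59, 61, 63, 70, 77, 83, 96, 99}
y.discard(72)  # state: {3, 59, 61, 63, 70, 77, 83, 96, 99}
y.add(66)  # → {3, 59, 61, 63, 66, 70, 77, 83, 96, 99}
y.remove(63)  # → {3, 59, 61, 66, 70, 77, 83, 96, 99}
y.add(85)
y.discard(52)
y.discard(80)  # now {3, 59, 61, 66, 70, 77, 83, 85, 96, 99}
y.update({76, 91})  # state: {3, 59, 61, 66, 70, 76, 77, 83, 85, 91, 96, 99}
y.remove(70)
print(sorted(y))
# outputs [3, 59, 61, 66, 76, 77, 83, 85, 91, 96, 99]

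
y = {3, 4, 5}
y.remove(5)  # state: {3, 4}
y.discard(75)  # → {3, 4}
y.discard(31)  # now {3, 4}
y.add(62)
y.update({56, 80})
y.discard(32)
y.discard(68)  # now {3, 4, 56, 62, 80}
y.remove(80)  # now {3, 4, 56, 62}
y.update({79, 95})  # {3, 4, 56, 62, 79, 95}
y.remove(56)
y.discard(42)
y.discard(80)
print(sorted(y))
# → [3, 4, 62, 79, 95]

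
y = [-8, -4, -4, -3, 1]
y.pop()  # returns 1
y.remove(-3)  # [-8, -4, -4]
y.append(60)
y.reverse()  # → [60, -4, -4, -8]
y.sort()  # [-8, -4, -4, 60]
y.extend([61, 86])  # [-8, -4, -4, 60, 61, 86]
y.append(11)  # [-8, -4, -4, 60, 61, 86, 11]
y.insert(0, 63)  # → [63, -8, -4, -4, 60, 61, 86, 11]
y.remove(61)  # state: [63, -8, -4, -4, 60, 86, 11]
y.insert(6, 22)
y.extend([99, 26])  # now [63, -8, -4, -4, 60, 86, 22, 11, 99, 26]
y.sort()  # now [-8, -4, -4, 11, 22, 26, 60, 63, 86, 99]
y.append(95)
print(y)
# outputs [-8, -4, -4, 11, 22, 26, 60, 63, 86, 99, 95]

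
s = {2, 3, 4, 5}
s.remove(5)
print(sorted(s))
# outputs [2, 3, 4]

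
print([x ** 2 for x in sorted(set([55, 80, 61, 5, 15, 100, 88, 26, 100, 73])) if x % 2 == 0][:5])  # [676, 6400, 7744, 10000]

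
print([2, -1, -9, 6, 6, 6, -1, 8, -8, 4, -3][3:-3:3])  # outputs [6, -1]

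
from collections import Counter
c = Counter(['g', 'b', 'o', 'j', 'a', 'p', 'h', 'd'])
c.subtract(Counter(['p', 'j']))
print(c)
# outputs Counter({'g': 1, 'b': 1, 'o': 1, 'a': 1, 'h': 1, 'd': 1, 'j': 0, 'p': 0})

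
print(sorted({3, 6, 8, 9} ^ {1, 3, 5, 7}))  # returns [1, 5, 6, 7, 8, 9]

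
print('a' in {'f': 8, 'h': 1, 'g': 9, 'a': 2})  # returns True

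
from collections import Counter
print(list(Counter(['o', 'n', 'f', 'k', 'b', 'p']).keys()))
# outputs ['o', 'n', 'f', 'k', 'b', 'p']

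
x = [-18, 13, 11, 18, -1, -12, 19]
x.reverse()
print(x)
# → [19, -12, -1, 18, 11, 13, -18]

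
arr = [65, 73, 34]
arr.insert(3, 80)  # [65, 73, 34, 80]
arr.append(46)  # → [65, 73, 34, 80, 46]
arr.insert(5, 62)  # [65, 73, 34, 80, 46, 62]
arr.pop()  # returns 62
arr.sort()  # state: [34, 46, 65, 73, 80]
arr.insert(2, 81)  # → [34, 46, 81, 65, 73, 80]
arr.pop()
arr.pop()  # 73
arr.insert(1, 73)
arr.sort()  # [34, 46, 65, 73, 81]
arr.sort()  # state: [34, 46, 65, 73, 81]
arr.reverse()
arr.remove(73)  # [81, 65, 46, 34]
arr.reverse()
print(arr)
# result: [34, 46, 65, 81]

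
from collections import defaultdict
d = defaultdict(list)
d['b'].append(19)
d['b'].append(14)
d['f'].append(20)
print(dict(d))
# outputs {'b': [19, 14], 'f': [20]}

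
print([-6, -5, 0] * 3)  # [-6, -5, 0, -6, -5, 0, -6, -5, 0]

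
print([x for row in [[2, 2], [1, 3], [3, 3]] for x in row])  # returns [2, 2, 1, 3, 3, 3]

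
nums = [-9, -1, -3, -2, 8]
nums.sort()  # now [-9, -3, -2, -1, 8]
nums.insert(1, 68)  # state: [-9, 68, -3, -2, -1, 8]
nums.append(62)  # [-9, 68, -3, -2, -1, 8, 62]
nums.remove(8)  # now [-9, 68, -3, -2, -1, 62]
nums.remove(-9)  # [68, -3, -2, -1, 62]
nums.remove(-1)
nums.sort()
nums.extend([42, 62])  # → [-3, -2, 62, 68, 42, 62]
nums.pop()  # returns 62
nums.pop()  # 42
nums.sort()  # [-3, -2, 62, 68]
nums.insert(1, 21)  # [-3, 21, -2, 62, 68]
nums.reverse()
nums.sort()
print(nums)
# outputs [-3, -2, 21, 62, 68]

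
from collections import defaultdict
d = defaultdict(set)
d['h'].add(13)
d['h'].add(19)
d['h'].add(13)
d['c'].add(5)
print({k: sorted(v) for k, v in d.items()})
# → {'h': [13, 19], 'c': [5]}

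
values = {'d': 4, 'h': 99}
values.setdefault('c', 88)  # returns 88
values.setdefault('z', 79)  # 79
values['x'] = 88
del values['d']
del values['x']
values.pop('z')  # 79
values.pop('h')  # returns 99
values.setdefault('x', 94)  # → 94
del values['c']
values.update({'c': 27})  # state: {'x': 94, 'c': 27}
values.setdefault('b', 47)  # 47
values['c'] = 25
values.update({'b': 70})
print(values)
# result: {'x': 94, 'c': 25, 'b': 70}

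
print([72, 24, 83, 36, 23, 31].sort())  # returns None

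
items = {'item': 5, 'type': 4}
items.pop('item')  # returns 5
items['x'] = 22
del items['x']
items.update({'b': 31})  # {'type': 4, 'b': 31}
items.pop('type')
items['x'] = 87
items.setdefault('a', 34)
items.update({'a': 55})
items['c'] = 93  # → {'b': 31, 'x': 87, 'a': 55, 'c': 93}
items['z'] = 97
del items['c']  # {'b': 31, 'x': 87, 'a': 55, 'z': 97}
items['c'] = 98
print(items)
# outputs {'b': 31, 'x': 87, 'a': 55, 'z': 97, 'c': 98}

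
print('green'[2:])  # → een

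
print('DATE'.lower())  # date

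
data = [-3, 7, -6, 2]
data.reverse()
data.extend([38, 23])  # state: [2, -6, 7, -3, 38, 23]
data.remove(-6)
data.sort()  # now [-3, 2, 7, 23, 38]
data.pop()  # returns 38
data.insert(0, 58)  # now [58, -3, 2, 7, 23]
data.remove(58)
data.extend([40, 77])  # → [-3, 2, 7, 23, 40, 77]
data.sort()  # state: [-3, 2, 7, 23, 40, 77]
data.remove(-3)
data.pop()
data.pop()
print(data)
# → [2, 7, 23]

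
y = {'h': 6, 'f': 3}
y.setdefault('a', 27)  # 27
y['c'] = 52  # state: {'h': 6, 'f': 3, 'a': 27, 'c': 52}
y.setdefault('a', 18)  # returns 27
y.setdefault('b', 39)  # 39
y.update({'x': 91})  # {'h': 6, 'f': 3, 'a': 27, 'c': 52, 'b': 39, 'x': 91}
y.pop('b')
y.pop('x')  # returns 91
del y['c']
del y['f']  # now {'h': 6, 'a': 27}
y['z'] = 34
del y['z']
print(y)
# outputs {'h': 6, 'a': 27}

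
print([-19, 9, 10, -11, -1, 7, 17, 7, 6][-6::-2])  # [-11, 9]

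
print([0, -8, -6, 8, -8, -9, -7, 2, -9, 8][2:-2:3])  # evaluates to [-6, -9]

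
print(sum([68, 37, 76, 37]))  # 218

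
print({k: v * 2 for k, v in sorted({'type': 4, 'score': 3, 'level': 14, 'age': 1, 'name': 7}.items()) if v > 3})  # {'level': 28, 'name': 14, 'type': 8}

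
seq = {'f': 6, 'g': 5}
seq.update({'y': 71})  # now {'f': 6, 'g': 5, 'y': 71}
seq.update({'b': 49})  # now {'f': 6, 'g': 5, 'y': 71, 'b': 49}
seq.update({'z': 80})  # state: {'f': 6, 'g': 5, 'y': 71, 'b': 49, 'z': 80}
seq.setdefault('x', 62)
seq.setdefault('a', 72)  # 72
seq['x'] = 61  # {'f': 6, 'g': 5, 'y': 71, 'b': 49, 'z': 80, 'x': 61, 'a': 72}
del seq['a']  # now {'f': 6, 'g': 5, 'y': 71, 'b': 49, 'z': 80, 'x': 61}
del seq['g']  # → {'f': 6, 'y': 71, 'b': 49, 'z': 80, 'x': 61}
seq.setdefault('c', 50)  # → 50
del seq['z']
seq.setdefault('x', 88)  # 61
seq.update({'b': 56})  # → {'f': 6, 'y': 71, 'b': 56, 'x': 61, 'c': 50}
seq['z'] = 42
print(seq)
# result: {'f': 6, 'y': 71, 'b': 56, 'x': 61, 'c': 50, 'z': 42}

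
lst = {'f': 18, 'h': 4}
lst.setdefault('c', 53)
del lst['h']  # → {'f': 18, 'c': 53}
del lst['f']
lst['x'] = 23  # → {'c': 53, 'x': 23}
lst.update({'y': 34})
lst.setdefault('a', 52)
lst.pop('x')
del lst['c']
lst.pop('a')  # 52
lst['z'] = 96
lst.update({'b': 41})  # {'y': 34, 'z': 96, 'b': 41}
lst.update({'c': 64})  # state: {'y': 34, 'z': 96, 'b': 41, 'c': 64}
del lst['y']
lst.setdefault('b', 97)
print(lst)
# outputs {'z': 96, 'b': 41, 'c': 64}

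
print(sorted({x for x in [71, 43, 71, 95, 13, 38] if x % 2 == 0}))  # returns [38]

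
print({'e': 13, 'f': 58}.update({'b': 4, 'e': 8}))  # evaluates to None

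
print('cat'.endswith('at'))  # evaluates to True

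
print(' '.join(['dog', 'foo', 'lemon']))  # dog foo lemon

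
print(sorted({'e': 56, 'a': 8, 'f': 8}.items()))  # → [('a', 8), ('e', 56), ('f', 8)]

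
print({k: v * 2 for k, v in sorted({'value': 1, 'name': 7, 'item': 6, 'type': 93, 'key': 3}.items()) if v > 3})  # {'item': 12, 'name': 14, 'type': 186}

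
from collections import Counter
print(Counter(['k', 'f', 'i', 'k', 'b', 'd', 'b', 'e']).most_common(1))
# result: [('k', 2)]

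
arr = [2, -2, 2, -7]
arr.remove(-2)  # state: [2, 2, -7]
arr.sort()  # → [-7, 2, 2]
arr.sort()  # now [-7, 2, 2]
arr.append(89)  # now [-7, 2, 2, 89]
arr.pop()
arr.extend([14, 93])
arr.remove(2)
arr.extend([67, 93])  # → [-7, 2, 14, 93, 67, 93]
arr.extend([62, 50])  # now [-7, 2, 14, 93, 67, 93, 62, 50]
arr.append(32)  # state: [-7, 2, 14, 93, 67, 93, 62, 50, 32]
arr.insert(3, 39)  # [-7, 2, 14, 39, 93, 67, 93, 62, 50, 32]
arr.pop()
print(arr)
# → [-7, 2, 14, 39, 93, 67, 93, 62, 50]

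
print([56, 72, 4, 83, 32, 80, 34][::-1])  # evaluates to [34, 80, 32, 83, 4, 72, 56]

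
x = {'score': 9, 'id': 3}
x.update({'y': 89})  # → {'score': 9, 'id': 3, 'y': 89}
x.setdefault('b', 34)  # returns 34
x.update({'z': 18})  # {'score': 9, 'id': 3, 'y': 89, 'b': 34, 'z': 18}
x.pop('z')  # 18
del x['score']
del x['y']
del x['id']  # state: {'b': 34}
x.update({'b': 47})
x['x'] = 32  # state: {'b': 47, 'x': 32}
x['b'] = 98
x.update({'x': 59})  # {'b': 98, 'x': 59}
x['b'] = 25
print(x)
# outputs {'b': 25, 'x': 59}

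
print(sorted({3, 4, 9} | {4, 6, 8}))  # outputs [3, 4, 6, 8, 9]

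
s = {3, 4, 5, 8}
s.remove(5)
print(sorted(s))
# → [3, 4, 8]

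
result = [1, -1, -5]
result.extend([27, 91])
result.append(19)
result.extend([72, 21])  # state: [1, -1, -5, 27, 91, 19, 72, 21]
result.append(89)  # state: [1, -1, -5, 27, 91, 19, 72, 21, 89]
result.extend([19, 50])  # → [1, -1, -5, 27, 91, 19, 72, 21, 89, 19, 50]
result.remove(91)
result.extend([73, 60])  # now [1, -1, -5, 27, 19, 72, 21, 89, 19, 50, 73, 60]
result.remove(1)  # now [-1, -5, 27, 19, 72, 21, 89, 19, 50, 73, 60]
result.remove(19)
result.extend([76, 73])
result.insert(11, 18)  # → [-1, -5, 27, 72, 21, 89, 19, 50, 73, 60, 76, 18, 73]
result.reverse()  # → [73, 18, 76, 60, 73, 50, 19, 89, 21, 72, 27, -5, -1]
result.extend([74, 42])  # [73, 18, 76, 60, 73, 50, 19, 89, 21, 72, 27, -5, -1, 74, 42]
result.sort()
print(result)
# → [-5, -1, 18, 19, 21, 27, 42, 50, 60, 72, 73, 73, 74, 76, 89]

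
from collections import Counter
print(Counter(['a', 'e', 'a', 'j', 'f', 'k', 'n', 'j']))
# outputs Counter({'a': 2, 'j': 2, 'e': 1, 'f': 1, 'k': 1, 'n': 1})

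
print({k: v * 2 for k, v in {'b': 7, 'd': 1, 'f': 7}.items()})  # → {'b': 14, 'd': 2, 'f': 14}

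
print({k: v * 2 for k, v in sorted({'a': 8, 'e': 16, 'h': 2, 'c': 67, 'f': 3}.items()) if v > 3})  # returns {'a': 16, 'c': 134, 'e': 32}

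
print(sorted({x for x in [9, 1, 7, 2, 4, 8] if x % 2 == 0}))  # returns [2, 4, 8]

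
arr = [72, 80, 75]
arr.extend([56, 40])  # [72, 80, 75, 56, 40]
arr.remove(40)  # [72, 80, 75, 56]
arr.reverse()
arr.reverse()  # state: [72, 80, 75, 56]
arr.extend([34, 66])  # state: [72, 80, 75, 56, 34, 66]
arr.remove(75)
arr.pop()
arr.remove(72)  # [80, 56, 34]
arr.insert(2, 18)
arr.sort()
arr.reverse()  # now [80, 56, 34, 18]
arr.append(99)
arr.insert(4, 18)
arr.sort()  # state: [18, 18, 34, 56, 80, 99]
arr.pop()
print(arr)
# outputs [18, 18, 34, 56, 80]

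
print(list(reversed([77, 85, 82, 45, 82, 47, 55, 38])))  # [38, 55, 47, 82, 45, 82, 85, 77]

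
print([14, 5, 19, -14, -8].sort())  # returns None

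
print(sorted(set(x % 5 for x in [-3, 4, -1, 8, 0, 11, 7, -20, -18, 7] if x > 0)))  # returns [1, 2, 3, 4]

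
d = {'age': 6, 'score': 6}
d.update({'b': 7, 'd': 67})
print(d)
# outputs {'age': 6, 'score': 6, 'b': 7, 'd': 67}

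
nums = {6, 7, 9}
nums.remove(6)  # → {7, 9}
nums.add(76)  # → {7, 9, 76}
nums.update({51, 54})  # {7, 9, 51, 54, 76}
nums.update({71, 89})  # {7, 9, 51, 54, 71, 76, 89}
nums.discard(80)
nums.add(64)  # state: {7, 9, 51, 54, 64, 71, 76, 89}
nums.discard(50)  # {7, 9, 51, 54, 64, 71, 76, 89}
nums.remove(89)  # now {7, 9, 51, 54, 64, 71, 76}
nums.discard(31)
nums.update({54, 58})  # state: {7, 9, 51, 54, 58, 64, 71, 76}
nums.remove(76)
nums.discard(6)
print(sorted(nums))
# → [7, 9, 51, 54, 58, 64, 71]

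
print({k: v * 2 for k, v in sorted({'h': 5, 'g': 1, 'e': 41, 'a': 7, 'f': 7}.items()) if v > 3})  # {'a': 14, 'e': 82, 'f': 14, 'h': 10}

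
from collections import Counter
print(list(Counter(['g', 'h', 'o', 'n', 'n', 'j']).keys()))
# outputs ['g', 'h', 'o', 'n', 'j']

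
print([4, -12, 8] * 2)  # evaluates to [4, -12, 8, 4, -12, 8]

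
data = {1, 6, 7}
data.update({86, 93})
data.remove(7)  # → {1, 6, 86, 93}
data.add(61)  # {1, 6, 61, 86, 93}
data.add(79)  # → {1, 6, 61, 79, 86, 93}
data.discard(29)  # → {1, 6, 61, 79, 86, 93}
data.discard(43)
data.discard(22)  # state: {1, 6, 61, 79, 86, 93}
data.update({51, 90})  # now {1, 6, 51, 61, 79, 86, 90, 93}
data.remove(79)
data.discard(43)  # {1, 6, 51, 61, 86, 90, 93}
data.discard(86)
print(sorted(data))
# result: [1, 6, 51, 61, 90, 93]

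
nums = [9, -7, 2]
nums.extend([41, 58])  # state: [9, -7, 2, 41, 58]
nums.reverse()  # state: [58, 41, 2, -7, 9]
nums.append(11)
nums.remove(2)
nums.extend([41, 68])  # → [58, 41, -7, 9, 11, 41, 68]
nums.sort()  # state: [-7, 9, 11, 41, 41, 58, 68]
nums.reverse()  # [68, 58, 41, 41, 11, 9, -7]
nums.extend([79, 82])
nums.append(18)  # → [68, 58, 41, 41, 11, 9, -7, 79, 82, 18]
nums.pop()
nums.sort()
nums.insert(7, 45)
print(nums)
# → [-7, 9, 11, 41, 41, 58, 68, 45, 79, 82]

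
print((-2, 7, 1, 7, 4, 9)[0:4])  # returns (-2, 7, 1, 7)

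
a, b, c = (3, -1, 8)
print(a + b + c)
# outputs 10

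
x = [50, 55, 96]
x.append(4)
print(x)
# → [50, 55, 96, 4]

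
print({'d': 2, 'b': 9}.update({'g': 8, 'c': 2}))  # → None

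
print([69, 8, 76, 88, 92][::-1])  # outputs [92, 88, 76, 8, 69]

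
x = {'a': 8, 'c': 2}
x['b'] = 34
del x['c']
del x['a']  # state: {'b': 34}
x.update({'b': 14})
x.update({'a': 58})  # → {'b': 14, 'a': 58}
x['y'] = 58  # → {'b': 14, 'a': 58, 'y': 58}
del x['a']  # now {'b': 14, 'y': 58}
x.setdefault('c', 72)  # 72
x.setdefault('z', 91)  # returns 91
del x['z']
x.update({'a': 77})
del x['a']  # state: {'b': 14, 'y': 58, 'c': 72}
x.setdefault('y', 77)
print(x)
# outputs {'b': 14, 'y': 58, 'c': 72}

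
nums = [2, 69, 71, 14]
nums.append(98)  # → [2, 69, 71, 14, 98]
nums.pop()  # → 98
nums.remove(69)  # [2, 71, 14]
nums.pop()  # 14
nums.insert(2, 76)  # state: [2, 71, 76]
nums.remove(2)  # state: [71, 76]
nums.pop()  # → 76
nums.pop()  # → 71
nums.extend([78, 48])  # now [78, 48]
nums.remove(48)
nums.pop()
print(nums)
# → []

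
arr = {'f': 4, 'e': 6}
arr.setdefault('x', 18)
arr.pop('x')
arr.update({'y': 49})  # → {'f': 4, 'e': 6, 'y': 49}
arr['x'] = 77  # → {'f': 4, 'e': 6, 'y': 49, 'x': 77}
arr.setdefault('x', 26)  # 77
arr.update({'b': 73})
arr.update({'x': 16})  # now {'f': 4, 'e': 6, 'y': 49, 'x': 16, 'b': 73}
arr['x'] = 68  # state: {'f': 4, 'e': 6, 'y': 49, 'x': 68, 'b': 73}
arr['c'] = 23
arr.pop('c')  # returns 23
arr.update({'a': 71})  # {'f': 4, 'e': 6, 'y': 49, 'x': 68, 'b': 73, 'a': 71}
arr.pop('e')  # 6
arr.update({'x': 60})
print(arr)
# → {'f': 4, 'y': 49, 'x': 60, 'b': 73, 'a': 71}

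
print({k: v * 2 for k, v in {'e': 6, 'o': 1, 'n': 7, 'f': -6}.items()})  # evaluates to {'e': 12, 'o': 2, 'n': 14, 'f': -12}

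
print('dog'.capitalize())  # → Dog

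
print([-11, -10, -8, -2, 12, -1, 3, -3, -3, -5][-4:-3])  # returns [3]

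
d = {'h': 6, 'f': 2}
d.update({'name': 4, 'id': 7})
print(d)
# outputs {'h': 6, 'f': 2, 'name': 4, 'id': 7}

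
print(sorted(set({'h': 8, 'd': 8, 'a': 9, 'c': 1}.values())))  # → [1, 8, 9]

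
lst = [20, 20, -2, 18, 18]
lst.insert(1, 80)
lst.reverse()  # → [18, 18, -2, 20, 80, 20]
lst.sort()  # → [-2, 18, 18, 20, 20, 80]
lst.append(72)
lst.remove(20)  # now [-2, 18, 18, 20, 80, 72]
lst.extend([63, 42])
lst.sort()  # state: [-2, 18, 18, 20, 42, 63, 72, 80]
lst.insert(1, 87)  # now [-2, 87, 18, 18, 20, 42, 63, 72, 80]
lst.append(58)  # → [-2, 87, 18, 18, 20, 42, 63, 72, 80, 58]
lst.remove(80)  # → [-2, 87, 18, 18, 20, 42, 63, 72, 58]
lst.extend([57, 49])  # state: [-2, 87, 18, 18, 20, 42, 63, 72, 58, 57, 49]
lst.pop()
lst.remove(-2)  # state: [87, 18, 18, 20, 42, 63, 72, 58, 57]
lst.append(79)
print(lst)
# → [87, 18, 18, 20, 42, 63, 72, 58, 57, 79]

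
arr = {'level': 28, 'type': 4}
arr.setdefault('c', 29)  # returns 29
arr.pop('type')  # 4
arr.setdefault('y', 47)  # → 47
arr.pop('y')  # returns 47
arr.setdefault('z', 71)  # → 71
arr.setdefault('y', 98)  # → 98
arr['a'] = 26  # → {'level': 28, 'c': 29, 'z': 71, 'y': 98, 'a': 26}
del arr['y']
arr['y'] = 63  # {'level': 28, 'c': 29, 'z': 71, 'a': 26, 'y': 63}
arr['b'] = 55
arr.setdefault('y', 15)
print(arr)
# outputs {'level': 28, 'c': 29, 'z': 71, 'a': 26, 'y': 63, 'b': 55}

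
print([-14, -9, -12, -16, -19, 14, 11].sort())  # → None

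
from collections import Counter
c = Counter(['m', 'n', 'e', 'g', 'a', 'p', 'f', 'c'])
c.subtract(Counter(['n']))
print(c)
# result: Counter({'m': 1, 'e': 1, 'g': 1, 'a': 1, 'p': 1, 'f': 1, 'c': 1, 'n': 0})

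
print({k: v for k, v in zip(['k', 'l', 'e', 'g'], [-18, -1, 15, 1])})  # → {'k': -18, 'l': -1, 'e': 15, 'g': 1}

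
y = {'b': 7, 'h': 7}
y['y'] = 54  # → {'b': 7, 'h': 7, 'y': 54}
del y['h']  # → {'b': 7, 'y': 54}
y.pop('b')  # 7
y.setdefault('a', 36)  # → 36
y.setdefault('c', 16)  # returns 16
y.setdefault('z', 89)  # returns 89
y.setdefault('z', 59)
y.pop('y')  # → 54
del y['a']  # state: {'c': 16, 'z': 89}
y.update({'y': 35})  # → {'c': 16, 'z': 89, 'y': 35}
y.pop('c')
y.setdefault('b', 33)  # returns 33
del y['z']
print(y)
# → {'y': 35, 'b': 33}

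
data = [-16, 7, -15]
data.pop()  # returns -15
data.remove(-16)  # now [7]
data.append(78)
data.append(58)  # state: [7, 78, 58]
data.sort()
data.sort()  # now [7, 58, 78]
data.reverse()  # [78, 58, 7]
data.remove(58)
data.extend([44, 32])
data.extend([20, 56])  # [78, 7, 44, 32, 20, 56]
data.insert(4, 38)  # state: [78, 7, 44, 32, 38, 20, 56]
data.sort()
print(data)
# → [7, 20, 32, 38, 44, 56, 78]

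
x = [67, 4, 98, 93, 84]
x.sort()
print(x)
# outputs [4, 67, 84, 93, 98]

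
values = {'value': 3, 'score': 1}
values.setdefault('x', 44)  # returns 44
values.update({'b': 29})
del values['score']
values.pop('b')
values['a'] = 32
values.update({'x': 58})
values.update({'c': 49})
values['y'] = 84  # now {'value': 3, 'x': 58, 'a': 32, 'c': 49, 'y': 84}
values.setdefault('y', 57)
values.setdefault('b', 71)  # 71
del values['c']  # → {'value': 3, 'x': 58, 'a': 32, 'y': 84, 'b': 71}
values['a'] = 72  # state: {'value': 3, 'x': 58, 'a': 72, 'y': 84, 'b': 71}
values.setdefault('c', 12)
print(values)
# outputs {'value': 3, 'x': 58, 'a': 72, 'y': 84, 'b': 71, 'c': 12}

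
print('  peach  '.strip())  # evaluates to peach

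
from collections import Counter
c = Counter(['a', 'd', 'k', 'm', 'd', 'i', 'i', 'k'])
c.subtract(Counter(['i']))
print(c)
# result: Counter({'d': 2, 'k': 2, 'a': 1, 'm': 1, 'i': 1})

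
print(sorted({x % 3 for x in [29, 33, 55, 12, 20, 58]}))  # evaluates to [0, 1, 2]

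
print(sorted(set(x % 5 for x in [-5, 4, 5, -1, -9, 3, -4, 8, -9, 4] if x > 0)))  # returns [0, 3, 4]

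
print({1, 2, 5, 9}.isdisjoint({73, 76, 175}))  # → True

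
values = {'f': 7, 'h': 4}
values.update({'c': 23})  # {'f': 7, 'h': 4, 'c': 23}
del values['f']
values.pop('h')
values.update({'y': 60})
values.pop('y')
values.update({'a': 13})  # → {'c': 23, 'a': 13}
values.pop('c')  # 23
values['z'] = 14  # {'a': 13, 'z': 14}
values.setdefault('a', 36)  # 13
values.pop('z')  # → 14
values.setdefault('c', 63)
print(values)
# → {'a': 13, 'c': 63}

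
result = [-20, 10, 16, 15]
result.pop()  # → 15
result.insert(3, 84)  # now [-20, 10, 16, 84]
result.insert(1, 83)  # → [-20, 83, 10, 16, 84]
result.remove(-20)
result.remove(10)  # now [83, 16, 84]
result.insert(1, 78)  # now [83, 78, 16, 84]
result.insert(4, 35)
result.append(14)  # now [83, 78, 16, 84, 35, 14]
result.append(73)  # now [83, 78, 16, 84, 35, 14, 73]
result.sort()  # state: [14, 16, 35, 73, 78, 83, 84]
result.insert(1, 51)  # [14, 51, 16, 35, 73, 78, 83, 84]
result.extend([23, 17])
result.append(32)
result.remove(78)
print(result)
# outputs [14, 51, 16, 35, 73, 83, 84, 23, 17, 32]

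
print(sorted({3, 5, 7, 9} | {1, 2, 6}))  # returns [1, 2, 3, 5, 6, 7, 9]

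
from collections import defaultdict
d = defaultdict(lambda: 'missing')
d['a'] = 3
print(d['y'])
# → missing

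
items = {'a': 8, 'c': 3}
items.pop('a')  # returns 8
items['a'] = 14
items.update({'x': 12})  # {'c': 3, 'a': 14, 'x': 12}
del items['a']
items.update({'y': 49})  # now {'c': 3, 'x': 12, 'y': 49}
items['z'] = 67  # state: {'c': 3, 'x': 12, 'y': 49, 'z': 67}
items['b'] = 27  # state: {'c': 3, 'x': 12, 'y': 49, 'z': 67, 'b': 27}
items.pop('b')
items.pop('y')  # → 49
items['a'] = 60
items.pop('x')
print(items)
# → {'c': 3, 'z': 67, 'a': 60}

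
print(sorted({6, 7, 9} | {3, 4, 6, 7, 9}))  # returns [3, 4, 6, 7, 9]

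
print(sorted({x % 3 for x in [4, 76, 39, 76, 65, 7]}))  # [0, 1, 2]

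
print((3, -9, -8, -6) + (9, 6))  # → (3, -9, -8, -6, 9, 6)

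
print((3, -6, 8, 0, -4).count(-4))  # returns 1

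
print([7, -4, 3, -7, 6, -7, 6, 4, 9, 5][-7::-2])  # [-7, -4]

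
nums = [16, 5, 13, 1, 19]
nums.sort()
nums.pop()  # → 19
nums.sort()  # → [1, 5, 13, 16]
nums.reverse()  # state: [16, 13, 5, 1]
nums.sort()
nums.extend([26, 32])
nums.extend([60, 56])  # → [1, 5, 13, 16, 26, 32, 60, 56]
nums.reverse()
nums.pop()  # 1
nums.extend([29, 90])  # [56, 60, 32, 26, 16, 13, 5, 29, 90]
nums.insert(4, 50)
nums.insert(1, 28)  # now [56, 28, 60, 32, 26, 50, 16, 13, 5, 29, 90]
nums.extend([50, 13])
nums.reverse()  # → [13, 50, 90, 29, 5, 13, 16, 50, 26, 32, 60, 28, 56]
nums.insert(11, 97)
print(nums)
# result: [13, 50, 90, 29, 5, 13, 16, 50, 26, 32, 60, 97, 28, 56]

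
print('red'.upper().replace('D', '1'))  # RE1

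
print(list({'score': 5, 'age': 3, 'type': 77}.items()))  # [('score', 5), ('age', 3), ('type', 77)]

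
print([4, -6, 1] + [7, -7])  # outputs [4, -6, 1, 7, -7]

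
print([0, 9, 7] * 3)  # [0, 9, 7, 0, 9, 7, 0, 9, 7]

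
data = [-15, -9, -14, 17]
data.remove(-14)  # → [-15, -9, 17]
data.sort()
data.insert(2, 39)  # [-15, -9, 39, 17]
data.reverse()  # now [17, 39, -9, -15]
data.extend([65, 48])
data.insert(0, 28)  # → [28, 17, 39, -9, -15, 65, 48]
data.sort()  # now [-15, -9, 17, 28, 39, 48, 65]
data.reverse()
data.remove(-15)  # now [65, 48, 39, 28, 17, -9]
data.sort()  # [-9, 17, 28, 39, 48, 65]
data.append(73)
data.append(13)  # [-9, 17, 28, 39, 48, 65, 73, 13]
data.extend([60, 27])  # [-9, 17, 28, 39, 48, 65, 73, 13, 60, 27]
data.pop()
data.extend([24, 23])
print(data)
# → [-9, 17, 28, 39, 48, 65, 73, 13, 60, 24, 23]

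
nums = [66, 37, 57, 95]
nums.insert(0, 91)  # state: [91, 66, 37, 57, 95]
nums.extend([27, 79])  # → [91, 66, 37, 57, 95, 27, 79]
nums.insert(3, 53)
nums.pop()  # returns 79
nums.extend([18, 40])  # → [91, 66, 37, 53, 57, 95, 27, 18, 40]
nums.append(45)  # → [91, 66, 37, 53, 57, 95, 27, 18, 40, 45]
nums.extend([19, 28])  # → [91, 66, 37, 53, 57, 95, 27, 18, 40, 45, 19, 28]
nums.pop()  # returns 28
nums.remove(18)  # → [91, 66, 37, 53, 57, 95, 27, 40, 45, 19]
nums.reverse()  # [19, 45, 40, 27, 95, 57, 53, 37, 66, 91]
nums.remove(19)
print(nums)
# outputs [45, 40, 27, 95, 57, 53, 37, 66, 91]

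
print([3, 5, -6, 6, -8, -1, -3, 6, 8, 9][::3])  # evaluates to [3, 6, -3, 9]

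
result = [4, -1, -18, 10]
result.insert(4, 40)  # [4, -1, -18, 10, 40]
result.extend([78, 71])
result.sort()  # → [-18, -1, 4, 10, 40, 71, 78]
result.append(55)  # [-18, -1, 4, 10, 40, 71, 78, 55]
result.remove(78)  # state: [-18, -1, 4, 10, 40, 71, 55]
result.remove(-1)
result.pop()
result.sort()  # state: [-18, 4, 10, 40, 71]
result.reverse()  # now [71, 40, 10, 4, -18]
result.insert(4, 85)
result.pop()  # -18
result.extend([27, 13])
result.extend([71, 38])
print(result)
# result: [71, 40, 10, 4, 85, 27, 13, 71, 38]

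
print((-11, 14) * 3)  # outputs (-11, 14, -11, 14, -11, 14)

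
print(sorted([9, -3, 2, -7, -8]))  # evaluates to [-8, -7, -3, 2, 9]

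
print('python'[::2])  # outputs pto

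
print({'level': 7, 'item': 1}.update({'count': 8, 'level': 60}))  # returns None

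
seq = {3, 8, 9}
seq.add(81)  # {3, 8, 9, 81}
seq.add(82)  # {3, 8, 9, 81, 82}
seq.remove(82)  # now {3, 8, 9, 81}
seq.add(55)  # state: {3, 8, 9, 55, 81}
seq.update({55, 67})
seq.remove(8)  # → {3, 9, 55, 67, 81}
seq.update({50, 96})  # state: {3, 9, 50, 55, 67, 81, 96}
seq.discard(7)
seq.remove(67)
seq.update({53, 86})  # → {3, 9, 50, 53, 55, 81, 86, 96}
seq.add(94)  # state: {3, 9, 50, 53, 55, 81, 86, 94, 96}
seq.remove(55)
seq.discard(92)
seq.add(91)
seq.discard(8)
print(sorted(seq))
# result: [3, 9, 50, 53, 81, 86, 91, 94, 96]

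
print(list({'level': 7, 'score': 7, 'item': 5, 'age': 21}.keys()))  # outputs ['level', 'score', 'item', 'age']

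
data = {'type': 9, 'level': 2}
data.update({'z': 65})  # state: {'type': 9, 'level': 2, 'z': 65}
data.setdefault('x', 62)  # 62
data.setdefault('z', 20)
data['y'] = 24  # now {'type': 9, 'level': 2, 'z': 65, 'x': 62, 'y': 24}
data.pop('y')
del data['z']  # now {'type': 9, 'level': 2, 'x': 62}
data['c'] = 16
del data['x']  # {'type': 9, 'level': 2, 'c': 16}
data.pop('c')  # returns 16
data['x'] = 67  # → {'type': 9, 'level': 2, 'x': 67}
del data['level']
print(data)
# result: {'type': 9, 'x': 67}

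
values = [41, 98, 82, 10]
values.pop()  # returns 10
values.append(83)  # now [41, 98, 82, 83]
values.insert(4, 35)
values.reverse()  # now [35, 83, 82, 98, 41]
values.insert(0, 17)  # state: [17, 35, 83, 82, 98, 41]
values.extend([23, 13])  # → [17, 35, 83, 82, 98, 41, 23, 13]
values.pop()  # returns 13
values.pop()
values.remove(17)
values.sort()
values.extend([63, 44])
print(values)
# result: [35, 41, 82, 83, 98, 63, 44]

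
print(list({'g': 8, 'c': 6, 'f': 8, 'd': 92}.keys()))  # ['g', 'c', 'f', 'd']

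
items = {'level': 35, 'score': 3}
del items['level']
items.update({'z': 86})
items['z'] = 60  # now {'score': 3, 'z': 60}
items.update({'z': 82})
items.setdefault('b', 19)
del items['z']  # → {'score': 3, 'b': 19}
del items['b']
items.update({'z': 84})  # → {'score': 3, 'z': 84}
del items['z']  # {'score': 3}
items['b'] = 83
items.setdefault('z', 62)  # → 62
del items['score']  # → {'b': 83, 'z': 62}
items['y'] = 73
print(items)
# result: {'b': 83, 'z': 62, 'y': 73}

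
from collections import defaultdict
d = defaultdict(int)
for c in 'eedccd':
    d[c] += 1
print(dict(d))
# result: {'e': 2, 'd': 2, 'c': 2}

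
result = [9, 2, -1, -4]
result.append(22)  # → [9, 2, -1, -4, 22]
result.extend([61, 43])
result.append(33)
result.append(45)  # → [9, 2, -1, -4, 22, 61, 43, 33, 45]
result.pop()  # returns 45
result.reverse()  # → [33, 43, 61, 22, -4, -1, 2, 9]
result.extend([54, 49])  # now [33, 43, 61, 22, -4, -1, 2, 9, 54, 49]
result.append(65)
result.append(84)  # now [33, 43, 61, 22, -4, -1, 2, 9, 54, 49, 65, 84]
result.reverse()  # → [84, 65, 49, 54, 9, 2, -1, -4, 22, 61, 43, 33]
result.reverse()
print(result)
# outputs [33, 43, 61, 22, -4, -1, 2, 9, 54, 49, 65, 84]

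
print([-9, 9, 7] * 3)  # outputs [-9, 9, 7, -9, 9, 7, -9, 9, 7]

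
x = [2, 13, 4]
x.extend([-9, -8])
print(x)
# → [2, 13, 4, -9, -8]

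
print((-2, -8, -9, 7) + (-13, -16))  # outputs (-2, -8, -9, 7, -13, -16)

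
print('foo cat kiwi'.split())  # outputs ['foo', 'cat', 'kiwi']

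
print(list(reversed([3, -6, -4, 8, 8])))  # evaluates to [8, 8, -4, -6, 3]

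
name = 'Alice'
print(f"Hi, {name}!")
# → Hi, Alice!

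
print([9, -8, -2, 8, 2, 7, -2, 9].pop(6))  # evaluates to -2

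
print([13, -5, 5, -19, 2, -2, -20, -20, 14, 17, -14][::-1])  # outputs [-14, 17, 14, -20, -20, -2, 2, -19, 5, -5, 13]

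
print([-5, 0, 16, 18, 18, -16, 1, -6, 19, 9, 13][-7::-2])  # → [18, 16, -5]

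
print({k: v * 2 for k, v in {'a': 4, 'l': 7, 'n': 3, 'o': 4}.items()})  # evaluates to {'a': 8, 'l': 14, 'n': 6, 'o': 8}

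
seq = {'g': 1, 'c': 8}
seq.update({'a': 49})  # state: {'g': 1, 'c': 8, 'a': 49}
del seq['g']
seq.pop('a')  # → 49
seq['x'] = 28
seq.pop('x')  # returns 28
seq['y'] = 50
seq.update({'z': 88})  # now {'c': 8, 'y': 50, 'z': 88}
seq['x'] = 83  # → {'c': 8, 'y': 50, 'z': 88, 'x': 83}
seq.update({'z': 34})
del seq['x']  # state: {'c': 8, 'y': 50, 'z': 34}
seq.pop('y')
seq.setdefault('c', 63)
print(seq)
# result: {'c': 8, 'z': 34}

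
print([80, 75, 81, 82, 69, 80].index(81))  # 2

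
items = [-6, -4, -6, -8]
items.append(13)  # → [-6, -4, -6, -8, 13]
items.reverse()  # [13, -8, -6, -4, -6]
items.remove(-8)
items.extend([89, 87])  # [13, -6, -4, -6, 89, 87]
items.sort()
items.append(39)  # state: [-6, -6, -4, 13, 87, 89, 39]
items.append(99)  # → [-6, -6, -4, 13, 87, 89, 39, 99]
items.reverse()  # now [99, 39, 89, 87, 13, -4, -6, -6]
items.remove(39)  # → [99, 89, 87, 13, -4, -6, -6]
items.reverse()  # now [-6, -6, -4, 13, 87, 89, 99]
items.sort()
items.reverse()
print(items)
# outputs [99, 89, 87, 13, -4, -6, -6]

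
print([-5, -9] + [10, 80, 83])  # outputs [-5, -9, 10, 80, 83]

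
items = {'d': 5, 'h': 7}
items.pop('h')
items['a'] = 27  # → {'d': 5, 'a': 27}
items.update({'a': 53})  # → {'d': 5, 'a': 53}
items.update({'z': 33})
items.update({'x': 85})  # {'d': 5, 'a': 53, 'z': 33, 'x': 85}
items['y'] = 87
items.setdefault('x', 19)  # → 85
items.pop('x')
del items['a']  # {'d': 5, 'z': 33, 'y': 87}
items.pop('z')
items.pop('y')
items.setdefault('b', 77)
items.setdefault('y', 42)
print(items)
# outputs {'d': 5, 'b': 77, 'y': 42}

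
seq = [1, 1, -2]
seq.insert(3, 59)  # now [1, 1, -2, 59]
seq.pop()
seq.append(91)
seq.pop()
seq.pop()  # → -2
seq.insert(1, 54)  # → [1, 54, 1]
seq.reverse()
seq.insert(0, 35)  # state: [35, 1, 54, 1]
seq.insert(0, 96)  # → [96, 35, 1, 54, 1]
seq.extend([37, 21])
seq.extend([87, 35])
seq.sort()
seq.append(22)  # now [1, 1, 21, 35, 35, 37, 54, 87, 96, 22]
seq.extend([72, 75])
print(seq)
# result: [1, 1, 21, 35, 35, 37, 54, 87, 96, 22, 72, 75]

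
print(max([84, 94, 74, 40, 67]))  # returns 94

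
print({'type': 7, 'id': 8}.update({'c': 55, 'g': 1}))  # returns None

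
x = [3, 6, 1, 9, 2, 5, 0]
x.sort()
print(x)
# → [0, 1, 2, 3, 5, 6, 9]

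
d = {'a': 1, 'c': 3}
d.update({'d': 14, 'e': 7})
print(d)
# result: {'a': 1, 'c': 3, 'd': 14, 'e': 7}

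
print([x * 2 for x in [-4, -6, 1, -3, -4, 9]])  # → [-8, -12, 2, -6, -8, 18]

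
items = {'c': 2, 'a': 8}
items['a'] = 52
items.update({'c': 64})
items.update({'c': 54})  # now {'c': 54, 'a': 52}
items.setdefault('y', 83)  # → 83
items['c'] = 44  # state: {'c': 44, 'a': 52, 'y': 83}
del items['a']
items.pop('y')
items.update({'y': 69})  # {'c': 44, 'y': 69}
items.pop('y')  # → 69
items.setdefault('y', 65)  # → 65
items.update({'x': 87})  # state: {'c': 44, 'y': 65, 'x': 87}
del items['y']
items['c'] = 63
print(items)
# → {'c': 63, 'x': 87}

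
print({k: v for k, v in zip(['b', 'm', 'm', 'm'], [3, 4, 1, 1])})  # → {'b': 3, 'm': 1}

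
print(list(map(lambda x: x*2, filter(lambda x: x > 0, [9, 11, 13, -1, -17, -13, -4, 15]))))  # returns [18, 22, 26, 30]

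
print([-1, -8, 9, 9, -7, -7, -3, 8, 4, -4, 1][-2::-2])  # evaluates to [-4, 8, -7, 9, -8]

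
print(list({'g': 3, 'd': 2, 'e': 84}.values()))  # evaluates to [3, 2, 84]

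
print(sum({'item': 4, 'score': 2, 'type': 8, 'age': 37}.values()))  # 51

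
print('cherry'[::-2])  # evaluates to yrh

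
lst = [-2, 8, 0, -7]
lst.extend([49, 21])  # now [-2, 8, 0, -7, 49, 21]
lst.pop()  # 21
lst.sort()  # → [-7, -2, 0, 8, 49]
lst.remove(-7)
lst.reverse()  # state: [49, 8, 0, -2]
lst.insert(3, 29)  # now [49, 8, 0, 29, -2]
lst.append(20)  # [49, 8, 0, 29, -2, 20]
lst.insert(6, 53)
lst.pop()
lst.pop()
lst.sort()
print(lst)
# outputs [-2, 0, 8, 29, 49]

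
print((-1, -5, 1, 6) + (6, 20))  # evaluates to (-1, -5, 1, 6, 6, 20)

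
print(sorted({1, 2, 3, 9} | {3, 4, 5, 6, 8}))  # [1, 2, 3, 4, 5, 6, 8, 9]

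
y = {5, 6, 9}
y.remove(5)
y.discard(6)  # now {9}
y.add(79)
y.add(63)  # {9, 63, 79}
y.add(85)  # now {9, 63, 79, 85}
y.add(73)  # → {9, 63, 73, 79, 85}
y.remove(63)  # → {9, 73, 79, 85}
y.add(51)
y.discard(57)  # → {9, 51, 73, 79, 85}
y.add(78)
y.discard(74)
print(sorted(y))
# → [9, 51, 73, 78, 79, 85]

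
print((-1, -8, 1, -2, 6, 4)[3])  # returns -2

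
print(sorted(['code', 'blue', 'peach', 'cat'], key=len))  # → ['cat', 'code', 'blue', 'peach']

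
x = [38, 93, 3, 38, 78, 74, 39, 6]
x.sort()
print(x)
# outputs [3, 6, 38, 38, 39, 74, 78, 93]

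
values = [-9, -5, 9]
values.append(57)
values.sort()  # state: [-9, -5, 9, 57]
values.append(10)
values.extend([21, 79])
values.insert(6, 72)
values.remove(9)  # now [-9, -5, 57, 10, 21, 72, 79]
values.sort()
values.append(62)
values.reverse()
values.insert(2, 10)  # [62, 79, 10, 72, 57, 21, 10, -5, -9]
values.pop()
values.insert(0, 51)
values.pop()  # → -5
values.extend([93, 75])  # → [51, 62, 79, 10, 72, 57, 21, 10, 93, 75]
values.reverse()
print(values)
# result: [75, 93, 10, 21, 57, 72, 10, 79, 62, 51]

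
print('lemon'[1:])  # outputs emon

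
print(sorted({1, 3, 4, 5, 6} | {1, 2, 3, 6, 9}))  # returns [1, 2, 3, 4, 5, 6, 9]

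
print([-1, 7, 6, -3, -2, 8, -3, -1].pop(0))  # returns -1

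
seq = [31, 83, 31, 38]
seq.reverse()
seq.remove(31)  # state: [38, 83, 31]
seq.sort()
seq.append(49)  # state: [31, 38, 83, 49]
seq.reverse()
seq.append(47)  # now [49, 83, 38, 31, 47]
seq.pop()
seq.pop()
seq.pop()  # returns 38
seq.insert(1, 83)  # [49, 83, 83]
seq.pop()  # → 83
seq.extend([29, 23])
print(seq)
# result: [49, 83, 29, 23]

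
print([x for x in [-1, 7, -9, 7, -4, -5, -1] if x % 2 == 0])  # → [-4]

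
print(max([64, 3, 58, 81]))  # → 81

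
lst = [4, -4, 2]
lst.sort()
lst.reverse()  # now [4, 2, -4]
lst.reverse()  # [-4, 2, 4]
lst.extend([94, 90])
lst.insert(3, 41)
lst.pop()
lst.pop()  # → 94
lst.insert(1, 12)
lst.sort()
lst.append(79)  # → [-4, 2, 4, 12, 41, 79]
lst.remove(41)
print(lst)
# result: [-4, 2, 4, 12, 79]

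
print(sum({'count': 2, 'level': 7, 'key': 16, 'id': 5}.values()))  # 30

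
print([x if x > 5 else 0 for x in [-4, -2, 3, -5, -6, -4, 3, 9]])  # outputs [0, 0, 0, 0, 0, 0, 0, 9]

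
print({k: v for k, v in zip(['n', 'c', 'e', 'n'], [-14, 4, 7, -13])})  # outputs {'n': -13, 'c': 4, 'e': 7}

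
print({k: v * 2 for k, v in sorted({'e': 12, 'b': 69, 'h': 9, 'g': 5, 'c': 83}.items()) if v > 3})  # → {'b': 138, 'c': 166, 'e': 24, 'g': 10, 'h': 18}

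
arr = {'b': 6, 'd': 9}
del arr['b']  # {'d': 9}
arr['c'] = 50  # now {'d': 9, 'c': 50}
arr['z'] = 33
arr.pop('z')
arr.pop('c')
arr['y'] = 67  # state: {'d': 9, 'y': 67}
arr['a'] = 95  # {'d': 9, 'y': 67, 'a': 95}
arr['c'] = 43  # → {'d': 9, 'y': 67, 'a': 95, 'c': 43}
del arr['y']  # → {'d': 9, 'a': 95, 'c': 43}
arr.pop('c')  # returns 43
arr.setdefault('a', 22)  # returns 95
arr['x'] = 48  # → {'d': 9, 'a': 95, 'x': 48}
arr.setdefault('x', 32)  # 48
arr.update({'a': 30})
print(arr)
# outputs {'d': 9, 'a': 30, 'x': 48}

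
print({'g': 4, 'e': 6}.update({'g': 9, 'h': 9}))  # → None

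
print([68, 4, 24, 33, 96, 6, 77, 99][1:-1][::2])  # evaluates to [4, 33, 6]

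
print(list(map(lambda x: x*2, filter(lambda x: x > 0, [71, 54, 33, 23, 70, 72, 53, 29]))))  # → [142, 108, 66, 46, 140, 144, 106, 58]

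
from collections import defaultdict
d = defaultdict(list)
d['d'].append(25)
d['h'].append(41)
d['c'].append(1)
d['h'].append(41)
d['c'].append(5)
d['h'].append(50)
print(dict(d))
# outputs {'d': [25], 'h': [41, 41, 50], 'c': [1, 5]}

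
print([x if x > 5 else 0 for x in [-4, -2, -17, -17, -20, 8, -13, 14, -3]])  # [0, 0, 0, 0, 0, 8, 0, 14, 0]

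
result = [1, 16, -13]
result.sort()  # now [-13, 1, 16]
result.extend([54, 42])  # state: [-13, 1, 16, 54, 42]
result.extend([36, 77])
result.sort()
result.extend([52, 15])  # [-13, 1, 16, 36, 42, 54, 77, 52, 15]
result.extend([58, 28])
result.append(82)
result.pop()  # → 82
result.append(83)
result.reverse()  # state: [83, 28, 58, 15, 52, 77, 54, 42, 36, 16, 1, -13]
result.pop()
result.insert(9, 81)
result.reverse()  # [1, 16, 81, 36, 42, 54, 77, 52, 15, 58, 28, 83]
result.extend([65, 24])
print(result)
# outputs [1, 16, 81, 36, 42, 54, 77, 52, 15, 58, 28, 83, 65, 24]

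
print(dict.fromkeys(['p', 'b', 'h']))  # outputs {'p': None, 'b': None, 'h': None}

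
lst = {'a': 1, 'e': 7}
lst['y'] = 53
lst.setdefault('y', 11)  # 53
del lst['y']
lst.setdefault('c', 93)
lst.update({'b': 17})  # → {'a': 1, 'e': 7, 'c': 93, 'b': 17}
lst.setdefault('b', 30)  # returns 17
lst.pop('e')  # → 7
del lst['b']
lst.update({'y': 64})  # {'a': 1, 'c': 93, 'y': 64}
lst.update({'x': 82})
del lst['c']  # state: {'a': 1, 'y': 64, 'x': 82}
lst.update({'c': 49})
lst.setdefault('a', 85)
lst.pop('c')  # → 49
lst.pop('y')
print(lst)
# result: {'a': 1, 'x': 82}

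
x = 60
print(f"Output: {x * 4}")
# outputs Output: 240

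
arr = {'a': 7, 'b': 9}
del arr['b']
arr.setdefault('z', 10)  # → 10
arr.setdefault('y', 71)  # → 71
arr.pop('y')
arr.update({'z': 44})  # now {'a': 7, 'z': 44}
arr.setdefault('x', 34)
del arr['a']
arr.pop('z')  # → 44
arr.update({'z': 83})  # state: {'x': 34, 'z': 83}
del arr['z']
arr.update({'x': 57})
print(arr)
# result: {'x': 57}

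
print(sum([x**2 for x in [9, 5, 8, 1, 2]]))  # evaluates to 175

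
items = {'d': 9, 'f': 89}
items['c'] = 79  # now {'d': 9, 'f': 89, 'c': 79}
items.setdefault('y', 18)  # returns 18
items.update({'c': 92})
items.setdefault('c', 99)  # 92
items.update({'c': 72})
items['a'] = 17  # {'d': 9, 'f': 89, 'c': 72, 'y': 18, 'a': 17}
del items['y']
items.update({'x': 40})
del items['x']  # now {'d': 9, 'f': 89, 'c': 72, 'a': 17}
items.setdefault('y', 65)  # 65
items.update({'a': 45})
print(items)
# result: {'d': 9, 'f': 89, 'c': 72, 'a': 45, 'y': 65}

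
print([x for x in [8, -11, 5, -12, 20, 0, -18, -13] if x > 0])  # [8, 5, 20]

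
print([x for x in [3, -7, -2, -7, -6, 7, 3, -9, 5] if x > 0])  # [3, 7, 3, 5]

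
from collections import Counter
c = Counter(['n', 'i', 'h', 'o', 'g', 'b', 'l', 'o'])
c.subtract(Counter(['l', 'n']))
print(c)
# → Counter({'o': 2, 'i': 1, 'h': 1, 'g': 1, 'b': 1, 'n': 0, 'l': 0})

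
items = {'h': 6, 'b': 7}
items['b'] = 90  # {'h': 6, 'b': 90}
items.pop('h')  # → 6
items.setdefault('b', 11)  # 90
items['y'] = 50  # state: {'b': 90, 'y': 50}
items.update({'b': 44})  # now {'b': 44, 'y': 50}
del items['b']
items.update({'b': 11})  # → {'y': 50, 'b': 11}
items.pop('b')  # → 11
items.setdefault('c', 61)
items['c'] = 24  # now {'y': 50, 'c': 24}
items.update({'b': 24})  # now {'y': 50, 'c': 24, 'b': 24}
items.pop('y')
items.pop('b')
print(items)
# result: {'c': 24}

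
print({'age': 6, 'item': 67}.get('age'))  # 6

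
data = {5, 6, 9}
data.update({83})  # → {5, 6, 9, 83}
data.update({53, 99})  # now {5, 6, 9, 53, 83, 99}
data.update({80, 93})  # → {5, 6, 9, 53, 80, 83, 93, 99}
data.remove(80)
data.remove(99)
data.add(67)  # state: {5, 6, 9, 53, 67, 83, 93}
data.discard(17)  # {5, 6, 9, 53, 67, 83, 93}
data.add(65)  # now {5, 6, 9, 53, 65, 67, 83, 93}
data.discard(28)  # {5, 6, 9, 53, 65, 67, 83, 93}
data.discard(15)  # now {5, 6, 9, 53, 65, 67, 83, 93}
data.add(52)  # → {5, 6, 9, 52, 53, 65, 67, 83, 93}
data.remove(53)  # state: {5, 6, 9, 52, 65, 67, 83, 93}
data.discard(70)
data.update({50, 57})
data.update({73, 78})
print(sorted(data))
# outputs [5, 6, 9, 50, 52, 57, 65, 67, 73, 78, 83, 93]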